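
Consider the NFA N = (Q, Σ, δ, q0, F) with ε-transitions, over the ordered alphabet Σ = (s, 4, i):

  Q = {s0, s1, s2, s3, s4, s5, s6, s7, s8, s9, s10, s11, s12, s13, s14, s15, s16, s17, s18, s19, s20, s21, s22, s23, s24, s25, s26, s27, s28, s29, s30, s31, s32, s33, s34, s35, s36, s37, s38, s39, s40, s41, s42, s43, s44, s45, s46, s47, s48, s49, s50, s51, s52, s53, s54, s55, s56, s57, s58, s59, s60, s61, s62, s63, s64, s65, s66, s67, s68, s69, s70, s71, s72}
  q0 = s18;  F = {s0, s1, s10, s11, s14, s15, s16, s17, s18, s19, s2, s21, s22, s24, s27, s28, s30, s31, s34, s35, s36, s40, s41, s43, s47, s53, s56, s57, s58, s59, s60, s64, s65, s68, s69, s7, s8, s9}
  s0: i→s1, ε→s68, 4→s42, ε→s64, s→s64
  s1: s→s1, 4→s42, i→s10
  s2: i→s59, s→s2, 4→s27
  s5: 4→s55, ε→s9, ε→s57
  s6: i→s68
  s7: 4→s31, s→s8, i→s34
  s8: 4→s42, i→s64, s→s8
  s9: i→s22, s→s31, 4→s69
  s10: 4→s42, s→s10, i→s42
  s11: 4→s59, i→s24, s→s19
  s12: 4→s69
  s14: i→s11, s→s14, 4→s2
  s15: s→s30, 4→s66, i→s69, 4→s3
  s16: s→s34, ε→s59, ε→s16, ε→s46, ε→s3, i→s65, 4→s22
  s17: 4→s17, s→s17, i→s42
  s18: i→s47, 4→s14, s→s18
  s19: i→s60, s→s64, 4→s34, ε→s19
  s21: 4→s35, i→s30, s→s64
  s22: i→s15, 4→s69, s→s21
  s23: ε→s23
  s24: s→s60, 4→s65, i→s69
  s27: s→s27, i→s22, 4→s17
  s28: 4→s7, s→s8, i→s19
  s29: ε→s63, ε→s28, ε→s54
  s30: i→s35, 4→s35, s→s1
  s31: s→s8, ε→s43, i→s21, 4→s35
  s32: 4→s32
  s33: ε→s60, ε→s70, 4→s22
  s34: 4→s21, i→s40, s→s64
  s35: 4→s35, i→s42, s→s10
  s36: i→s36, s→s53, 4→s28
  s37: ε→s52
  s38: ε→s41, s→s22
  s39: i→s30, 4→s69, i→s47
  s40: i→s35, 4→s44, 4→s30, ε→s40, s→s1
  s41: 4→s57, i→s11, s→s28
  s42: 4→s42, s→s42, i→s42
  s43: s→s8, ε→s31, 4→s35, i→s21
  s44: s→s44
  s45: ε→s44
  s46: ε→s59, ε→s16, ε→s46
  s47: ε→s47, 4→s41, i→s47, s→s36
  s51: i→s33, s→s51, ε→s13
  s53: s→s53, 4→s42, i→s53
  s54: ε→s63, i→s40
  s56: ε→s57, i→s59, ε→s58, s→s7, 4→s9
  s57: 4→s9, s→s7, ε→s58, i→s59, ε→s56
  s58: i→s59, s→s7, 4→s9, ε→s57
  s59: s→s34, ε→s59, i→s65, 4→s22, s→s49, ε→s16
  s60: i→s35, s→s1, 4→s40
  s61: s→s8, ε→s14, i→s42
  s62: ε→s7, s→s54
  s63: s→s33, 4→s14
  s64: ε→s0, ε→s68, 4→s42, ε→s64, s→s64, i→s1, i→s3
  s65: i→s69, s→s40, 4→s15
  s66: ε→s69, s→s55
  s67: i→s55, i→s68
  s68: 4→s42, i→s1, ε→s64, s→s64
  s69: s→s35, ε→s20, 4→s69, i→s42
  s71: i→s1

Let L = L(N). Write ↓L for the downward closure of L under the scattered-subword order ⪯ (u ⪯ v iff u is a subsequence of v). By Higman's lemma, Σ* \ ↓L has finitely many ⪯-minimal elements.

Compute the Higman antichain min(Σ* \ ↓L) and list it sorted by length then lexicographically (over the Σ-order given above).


|Q|=73, |F|=38, |δ|=185 (42 ε).
min D↑ (33 st, q0=0, F={21}): 0:s→0,4→1,i→2 1:s→1,4→3,i→4 2:s→5,4→6,i→2 3:s→3,4→7,i→8 4:s→9,4→8,i→10 5:s→11,4→12,i→5 6:s→12,4→13,i→4 7:s→7,4→14,i→15 8:s→16,4→15,i→17 9:s→18,4→16,i→19 10:s→19,4→17,i→20 11:s→11,4→21,i→11 12:s→22,4→23,i→9 13:s→23,4→24,i→8 14:s→14,4→14,i→21 15:s→25,4→20,i→26 16:s→18,4→25,i→27 17:s→27,4→26,i→20 18:s→18,4→21,i→28 19:s→28,4→27,i→29 20:s→29,4→20,i→21 21:s→21,4→21,i→21 22:s→22,4→21,i→18 23:s→22,4→30,i→16 24:s→30,4→20,i→15 25:s→18,4→29,i→31 26:s→31,4→20,i→20 27:s→28,4→31,i→29 28:s→28,4→21,i→32 29:s→32,4→29,i→21 30:s→22,4→29,i→25 31:s→28,4→29,i→29 32:s→32,4→21,i→21.
'iss4': N↓-sim [46, 41, 24, 10, 1] end={s42} rej; 4/4 deletions ∈↓L.
'4444i': run [46, 42, 35, 23, 9, 1] end={s42} rej; 5/5 del acc.
'4iiii': |S_i|=[46, 42, 28, 16, 5, 1] end={s42} — reject; 5/5 deletions ∈↓L.
3 obstructions.

A = [iss4, 4444i, 4iiii].


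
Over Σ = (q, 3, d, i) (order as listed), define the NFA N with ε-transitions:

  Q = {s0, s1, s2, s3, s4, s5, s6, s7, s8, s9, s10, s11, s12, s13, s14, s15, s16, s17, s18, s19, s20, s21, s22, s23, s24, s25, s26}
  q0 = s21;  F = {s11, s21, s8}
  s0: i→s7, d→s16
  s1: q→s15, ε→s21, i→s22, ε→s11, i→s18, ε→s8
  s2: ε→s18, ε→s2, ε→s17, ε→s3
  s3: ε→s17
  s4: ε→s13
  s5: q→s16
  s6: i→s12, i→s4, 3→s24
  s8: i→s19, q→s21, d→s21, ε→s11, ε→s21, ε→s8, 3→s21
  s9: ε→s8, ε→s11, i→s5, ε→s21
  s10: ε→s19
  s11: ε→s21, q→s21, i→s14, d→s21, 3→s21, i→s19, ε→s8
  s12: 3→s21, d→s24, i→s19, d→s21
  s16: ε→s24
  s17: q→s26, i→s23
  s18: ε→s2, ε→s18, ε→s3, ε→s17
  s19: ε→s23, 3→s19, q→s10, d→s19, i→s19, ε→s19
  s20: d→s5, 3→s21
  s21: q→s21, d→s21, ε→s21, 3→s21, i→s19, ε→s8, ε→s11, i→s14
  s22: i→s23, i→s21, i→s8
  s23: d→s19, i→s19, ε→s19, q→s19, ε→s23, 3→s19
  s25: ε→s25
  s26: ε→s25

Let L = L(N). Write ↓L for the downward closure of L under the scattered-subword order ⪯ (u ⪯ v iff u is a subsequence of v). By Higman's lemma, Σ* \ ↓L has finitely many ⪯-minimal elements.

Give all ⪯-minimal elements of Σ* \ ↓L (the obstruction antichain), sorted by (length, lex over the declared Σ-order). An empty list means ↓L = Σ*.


|Q|=27, |F|=3, |δ|=75 (32 ε).
min D↑ (2 st, q0=0, F={1}): 0:q→0,3→0,d→0,i→1 1:q→1,3→1,d→1,i→1.
'i': run [7, 4] end={s10,s14,s19,s23} ∉↓L; 1/1 del acc.
1 minimals (antichain).

min(Σ*\↓L) = [i].


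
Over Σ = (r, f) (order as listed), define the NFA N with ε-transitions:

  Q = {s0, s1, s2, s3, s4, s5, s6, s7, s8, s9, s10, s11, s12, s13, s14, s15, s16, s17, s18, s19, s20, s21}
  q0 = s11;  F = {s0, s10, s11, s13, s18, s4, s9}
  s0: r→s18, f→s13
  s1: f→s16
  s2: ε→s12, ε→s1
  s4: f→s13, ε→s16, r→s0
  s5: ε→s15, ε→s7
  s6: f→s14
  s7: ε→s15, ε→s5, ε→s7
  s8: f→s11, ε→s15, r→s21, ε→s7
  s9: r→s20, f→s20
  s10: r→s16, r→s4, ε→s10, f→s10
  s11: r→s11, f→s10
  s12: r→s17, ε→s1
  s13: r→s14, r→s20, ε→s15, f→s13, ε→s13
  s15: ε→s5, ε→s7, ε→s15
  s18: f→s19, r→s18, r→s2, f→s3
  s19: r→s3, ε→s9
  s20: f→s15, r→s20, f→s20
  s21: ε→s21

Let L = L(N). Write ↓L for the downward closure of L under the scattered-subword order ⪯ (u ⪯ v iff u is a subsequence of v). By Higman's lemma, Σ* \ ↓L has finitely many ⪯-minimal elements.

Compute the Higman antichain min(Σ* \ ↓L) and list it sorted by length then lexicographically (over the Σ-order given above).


|Q|=22, |F|=7, |δ|=46 (19 ε).
min D↑ (8 st, q0=0, F={6}): 0:r→0,f→1 1:r→2,f→1 2:r→3,f→4 3:r→5,f→4 4:r→6,f→4 5:r→5,f→7 6:r→6,f→6 7:r→6,f→6 [Hopcroft].
'frfr': run [19, 18, 17, 10, 6] end={s14,s15,s20,s3,s5,s7} — reject; 4/4 deletions ∈↓L.
'frrrff': run [19, 18, 17, 16, 14, 8, 4] end={s15,s20,s5,s7} — reject; 6/6 single-dels accept.
2 minimals (antichain).

Antichain: [frfr, frrrff].


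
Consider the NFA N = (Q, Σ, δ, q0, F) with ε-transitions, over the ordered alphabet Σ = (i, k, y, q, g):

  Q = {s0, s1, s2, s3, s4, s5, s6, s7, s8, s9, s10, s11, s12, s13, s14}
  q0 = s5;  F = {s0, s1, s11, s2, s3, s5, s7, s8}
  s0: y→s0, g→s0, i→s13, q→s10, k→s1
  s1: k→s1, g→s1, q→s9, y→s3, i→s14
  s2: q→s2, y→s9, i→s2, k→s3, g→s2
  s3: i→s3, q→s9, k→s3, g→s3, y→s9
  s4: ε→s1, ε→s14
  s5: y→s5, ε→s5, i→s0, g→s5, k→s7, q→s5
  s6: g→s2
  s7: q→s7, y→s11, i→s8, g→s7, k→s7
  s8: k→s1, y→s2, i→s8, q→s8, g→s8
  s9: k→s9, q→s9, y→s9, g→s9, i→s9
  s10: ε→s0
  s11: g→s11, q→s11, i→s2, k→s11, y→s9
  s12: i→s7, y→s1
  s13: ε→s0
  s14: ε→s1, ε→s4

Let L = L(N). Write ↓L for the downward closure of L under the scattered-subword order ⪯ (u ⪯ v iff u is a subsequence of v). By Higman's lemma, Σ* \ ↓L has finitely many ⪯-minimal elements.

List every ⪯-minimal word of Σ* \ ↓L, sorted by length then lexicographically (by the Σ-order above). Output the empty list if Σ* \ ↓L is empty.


|Q|=15, |F|=8, |δ|=55 (7 ε).
min D↑ (9 st, q0=0, F={7}): 0:i→1,k→2,y→0,q→0,g→0 1:i→1,k→3,y→1,q→1,g→1 2:i→4,k→2,y→5,q→2,g→2 3:i→3,k→3,y→6,q→7,g→3 4:i→4,k→3,y→8,q→4,g→4 5:i→8,k→5,y→7,q→5,g→5 6:i→6,k→6,y→7,q→7,g→6 7:i→7,k→7,y→7,q→7,g→7 8:i→8,k→6,y→7,q→8,g→8 [Hopcroft].
'ikq': run [13, 10, 5, 1] end={s9} ∉↓L; 3/3 del acc.
'kyy': N↓-sim [13, 9, 4, 1] end={s9} rej; 3/3 del acc.
2 words, ⪯-incomp.

Antichain: [ikq, kyy].


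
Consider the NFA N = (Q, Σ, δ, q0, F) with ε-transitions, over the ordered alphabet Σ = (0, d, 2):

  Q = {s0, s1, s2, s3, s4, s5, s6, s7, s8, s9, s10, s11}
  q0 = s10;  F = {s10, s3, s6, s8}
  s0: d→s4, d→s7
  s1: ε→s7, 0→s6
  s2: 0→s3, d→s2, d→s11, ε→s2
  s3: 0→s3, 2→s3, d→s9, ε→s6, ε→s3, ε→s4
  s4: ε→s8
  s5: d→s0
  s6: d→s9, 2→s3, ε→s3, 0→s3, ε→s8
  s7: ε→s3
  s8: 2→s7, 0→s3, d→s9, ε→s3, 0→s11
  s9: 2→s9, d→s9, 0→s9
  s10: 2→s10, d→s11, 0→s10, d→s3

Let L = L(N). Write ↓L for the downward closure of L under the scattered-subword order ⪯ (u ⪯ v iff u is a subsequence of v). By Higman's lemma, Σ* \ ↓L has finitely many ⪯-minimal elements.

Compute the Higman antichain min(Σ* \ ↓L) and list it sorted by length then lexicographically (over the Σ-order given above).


|Q|=12, |F|=4, |δ|=34 (10 ε).
min D↑ (3 st, q0=0, F={2}): 0:0→0,d→1,2→0 1:0→1,d→2,2→1 2:0→2,d→2,2→2.
'dd': N↓-sim [8, 7, 1] end={s9} ∉↓L; 2/2 deletions ∈↓L.
1 words, ⪯-incomp.

A = [dd].


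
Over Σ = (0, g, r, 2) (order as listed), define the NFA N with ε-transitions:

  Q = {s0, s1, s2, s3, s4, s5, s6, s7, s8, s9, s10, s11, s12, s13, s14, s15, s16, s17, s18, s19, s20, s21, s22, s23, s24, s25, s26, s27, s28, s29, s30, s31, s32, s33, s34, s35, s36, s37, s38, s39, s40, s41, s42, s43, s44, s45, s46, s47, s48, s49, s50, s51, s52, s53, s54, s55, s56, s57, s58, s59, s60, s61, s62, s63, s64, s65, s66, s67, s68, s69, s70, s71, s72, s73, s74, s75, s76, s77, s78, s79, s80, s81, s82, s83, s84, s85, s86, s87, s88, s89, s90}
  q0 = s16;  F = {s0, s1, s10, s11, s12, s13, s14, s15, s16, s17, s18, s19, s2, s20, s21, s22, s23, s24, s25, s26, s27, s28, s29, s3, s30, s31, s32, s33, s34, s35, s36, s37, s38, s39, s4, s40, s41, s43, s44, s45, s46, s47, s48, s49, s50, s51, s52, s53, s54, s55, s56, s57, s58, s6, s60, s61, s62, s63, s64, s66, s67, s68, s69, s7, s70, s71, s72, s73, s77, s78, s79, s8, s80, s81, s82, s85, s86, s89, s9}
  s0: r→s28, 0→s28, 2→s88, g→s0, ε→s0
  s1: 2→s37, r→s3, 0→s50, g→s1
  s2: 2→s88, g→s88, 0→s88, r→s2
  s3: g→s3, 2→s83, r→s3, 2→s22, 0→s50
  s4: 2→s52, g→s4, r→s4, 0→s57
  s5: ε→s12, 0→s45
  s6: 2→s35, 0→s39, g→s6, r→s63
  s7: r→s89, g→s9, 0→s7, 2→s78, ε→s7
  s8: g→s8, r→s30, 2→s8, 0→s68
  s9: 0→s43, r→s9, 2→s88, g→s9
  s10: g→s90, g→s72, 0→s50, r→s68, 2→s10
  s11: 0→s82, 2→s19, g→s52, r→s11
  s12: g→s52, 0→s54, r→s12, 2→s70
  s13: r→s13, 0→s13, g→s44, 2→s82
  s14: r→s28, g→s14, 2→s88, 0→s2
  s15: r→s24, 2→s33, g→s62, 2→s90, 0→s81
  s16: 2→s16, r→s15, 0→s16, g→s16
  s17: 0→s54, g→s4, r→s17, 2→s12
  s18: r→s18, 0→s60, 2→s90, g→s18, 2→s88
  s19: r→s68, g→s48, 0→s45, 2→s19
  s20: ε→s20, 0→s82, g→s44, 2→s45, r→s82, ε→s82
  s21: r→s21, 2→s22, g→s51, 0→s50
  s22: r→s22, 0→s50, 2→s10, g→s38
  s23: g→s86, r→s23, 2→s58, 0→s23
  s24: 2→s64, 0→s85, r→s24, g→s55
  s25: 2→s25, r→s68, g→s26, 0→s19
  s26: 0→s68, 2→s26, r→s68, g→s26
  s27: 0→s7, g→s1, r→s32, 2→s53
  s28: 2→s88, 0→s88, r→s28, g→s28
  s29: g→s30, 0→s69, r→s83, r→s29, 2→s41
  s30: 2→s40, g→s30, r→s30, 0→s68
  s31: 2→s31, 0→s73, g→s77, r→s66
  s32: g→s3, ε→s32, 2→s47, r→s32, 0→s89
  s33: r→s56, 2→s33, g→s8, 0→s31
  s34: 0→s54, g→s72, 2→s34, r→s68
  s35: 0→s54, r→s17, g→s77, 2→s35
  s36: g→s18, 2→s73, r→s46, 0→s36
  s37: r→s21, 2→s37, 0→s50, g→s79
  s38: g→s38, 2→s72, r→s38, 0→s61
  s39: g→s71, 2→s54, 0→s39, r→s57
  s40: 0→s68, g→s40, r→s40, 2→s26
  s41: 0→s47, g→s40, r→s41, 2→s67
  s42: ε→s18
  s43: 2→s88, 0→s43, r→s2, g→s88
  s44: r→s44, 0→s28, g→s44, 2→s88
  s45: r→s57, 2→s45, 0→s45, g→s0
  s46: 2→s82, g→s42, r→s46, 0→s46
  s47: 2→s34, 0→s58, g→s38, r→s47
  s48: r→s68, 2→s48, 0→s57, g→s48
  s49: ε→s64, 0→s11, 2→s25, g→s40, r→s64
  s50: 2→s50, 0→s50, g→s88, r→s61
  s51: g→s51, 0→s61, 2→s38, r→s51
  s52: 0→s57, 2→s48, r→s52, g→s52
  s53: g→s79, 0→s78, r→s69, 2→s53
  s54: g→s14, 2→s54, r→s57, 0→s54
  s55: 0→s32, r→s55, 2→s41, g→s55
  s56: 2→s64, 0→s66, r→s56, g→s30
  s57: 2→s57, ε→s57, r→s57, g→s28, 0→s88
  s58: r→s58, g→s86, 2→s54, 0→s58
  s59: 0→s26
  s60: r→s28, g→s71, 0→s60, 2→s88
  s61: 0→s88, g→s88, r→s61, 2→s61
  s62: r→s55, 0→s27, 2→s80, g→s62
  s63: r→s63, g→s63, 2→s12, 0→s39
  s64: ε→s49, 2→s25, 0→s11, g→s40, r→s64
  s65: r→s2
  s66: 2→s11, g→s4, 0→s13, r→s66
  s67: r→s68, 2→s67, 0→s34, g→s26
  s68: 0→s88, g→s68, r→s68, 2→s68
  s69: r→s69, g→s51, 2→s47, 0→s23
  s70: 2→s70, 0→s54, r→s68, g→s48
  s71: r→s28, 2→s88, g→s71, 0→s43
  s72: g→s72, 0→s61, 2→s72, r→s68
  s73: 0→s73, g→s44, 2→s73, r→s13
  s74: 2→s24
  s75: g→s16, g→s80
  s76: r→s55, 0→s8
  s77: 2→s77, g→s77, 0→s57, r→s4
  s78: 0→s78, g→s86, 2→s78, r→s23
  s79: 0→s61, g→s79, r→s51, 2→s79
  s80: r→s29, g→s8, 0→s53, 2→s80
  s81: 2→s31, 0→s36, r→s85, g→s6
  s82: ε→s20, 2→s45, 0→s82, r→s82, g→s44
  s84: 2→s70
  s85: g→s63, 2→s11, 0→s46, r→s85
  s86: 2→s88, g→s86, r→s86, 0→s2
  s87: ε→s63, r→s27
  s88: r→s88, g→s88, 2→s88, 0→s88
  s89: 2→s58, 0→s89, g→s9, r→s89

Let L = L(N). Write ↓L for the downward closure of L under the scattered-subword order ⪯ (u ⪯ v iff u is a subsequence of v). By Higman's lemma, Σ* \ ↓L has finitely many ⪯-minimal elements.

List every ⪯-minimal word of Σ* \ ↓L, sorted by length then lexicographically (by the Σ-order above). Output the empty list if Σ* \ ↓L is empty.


|Q|=91, |F|=79, |δ|=347 (12 ε).
min D↑ (78 st, q0=0, F={36}): 0:0→0,g→0,r→1,2→0 1:0→2,g→3,r→4,2→5 2:0→6,g→7,r→8,2→9 3:0→10,g→3,r→11,2→12 4:0→8,g→11,r→4,2→13 5:0→9,g→14,r→15,2→5 6:0→6,g→16,r→17,2→18 7:0→19,g→7,r→20,2→21 8:0→17,g→20,r→8,2→22 9:0→18,g→23,r→24,2→9 10:0→25,g→26,r→27,2→28 11:0→27,g→11,r→11,2→29 12:0→28,g→14,r→30,2→12 13:0→22,g→31,r→13,2→32 14:0→33,g→14,r→34,2→14 15:0→24,g→34,r→15,2→13 16:0→35,g→16,r→16,2→36 17:0→17,g→16,r→17,2→37 18:0→18,g→38,r→39,2→18 19:0→19,g→40,r→41,2→42 20:0→19,g→20,r→20,2→43 21:0→42,g→23,r→44,2→21 22:0→37,g→45,r→22,2→46 23:0→41,g→23,r→47,2→23 24:0→39,g→47,r→24,2→22 25:0→25,g→48,r→49,2→50 26:0→51,g→26,r→52,2→53 27:0→49,g→52,r→27,2→54 28:0→50,g→55,r→56,2→28 29:0→54,g→31,r→29,2→57 30:0→56,g→34,r→30,2→29 31:0→33,g→31,r→31,2→58 32:0→46,g→58,r→33,2→32 33:0→36,g→33,r→33,2→33 34:0→33,g→34,r→34,2→31 35:0→35,g→40,r→59,2→36 36:0→36,g→36,r→36,2→36 37:0→37,g→38,r→37,2→60 38:0→59,g→38,r→38,2→36 39:0→39,g→38,r→39,2→37 40:0→61,g→40,r→59,2→36 41:0→36,g→59,r→41,2→41 42:0→42,g→62,r→41,2→42 43:0→42,g→45,r→43,2→63 44:0→42,g→47,r→44,2→43 45:0→41,g→45,r→45,2→64 46:0→60,g→64,r→33,2→46 47:0→41,g→47,r→47,2→45 48:0→61,g→48,r→48,2→36 49:0→49,g→48,r→49,2→65 50:0→50,g→66,r→67,2→50 51:0→51,g→36,r→68,2→51 52:0→51,g→52,r→52,2→69 53:0→51,g→55,r→70,2→53 54:0→65,g→71,r→54,2→72 55:0→68,g→55,r→73,2→55 56:0→67,g→73,r→56,2→54 57:0→72,g→58,r→33,2→57 58:0→33,g→58,r→33,2→58 59:0→36,g→59,r→59,2→36 60:0→60,g→74,r→41,2→60 61:0→61,g→36,r→75,2→36 62:0→75,g→62,r→59,2→36 63:0→42,g→64,r→33,2→63 64:0→41,g→64,r→33,2→64 65:0→65,g→66,r→65,2→42 66:0→75,g→66,r→66,2→36 67:0→67,g→66,r→67,2→65 68:0→36,g→36,r→68,2→68 69:0→51,g→71,r→69,2→76 70:0→51,g→73,r→70,2→69 71:0→68,g→71,r→71,2→77 72:0→42,g→77,r→33,2→72 73:0→68,g→73,r→73,2→71 74:0→59,g→74,r→59,2→36 75:0→36,g→36,r→75,2→36 76:0→51,g→77,r→33,2→76 77:0→68,g→77,r→33,2→77.
'r00g2': |S_i|=[83, 82, 65, 31, 14, 2] end={s88,s90} ∉↓L; 5/5 single-dels accept.
'r2g00': N↓-sim [83, 82, 59, 23, 6, 1] end={s88} rej; 5/5 del acc.
'r0g0r0': |S_i|=[83, 82, 65, 41, 12, 5, 1] end={s88} ∉↓L; 6/6 del acc.
'rg0g0g': |S_i|=[83, 82, 62, 38, 23, 5, 1] end={s88} rej; 6/6 single-dels accept.
'rr22r0': N↓-sim [83, 82, 63, 37, 21, 6, 1] end={s88} — reject; 6/6 deletions ∈↓L.
5 obstructions.

Antichain: [r00g2, r2g00, r0g0r0, rg0g0g, rr22r0].


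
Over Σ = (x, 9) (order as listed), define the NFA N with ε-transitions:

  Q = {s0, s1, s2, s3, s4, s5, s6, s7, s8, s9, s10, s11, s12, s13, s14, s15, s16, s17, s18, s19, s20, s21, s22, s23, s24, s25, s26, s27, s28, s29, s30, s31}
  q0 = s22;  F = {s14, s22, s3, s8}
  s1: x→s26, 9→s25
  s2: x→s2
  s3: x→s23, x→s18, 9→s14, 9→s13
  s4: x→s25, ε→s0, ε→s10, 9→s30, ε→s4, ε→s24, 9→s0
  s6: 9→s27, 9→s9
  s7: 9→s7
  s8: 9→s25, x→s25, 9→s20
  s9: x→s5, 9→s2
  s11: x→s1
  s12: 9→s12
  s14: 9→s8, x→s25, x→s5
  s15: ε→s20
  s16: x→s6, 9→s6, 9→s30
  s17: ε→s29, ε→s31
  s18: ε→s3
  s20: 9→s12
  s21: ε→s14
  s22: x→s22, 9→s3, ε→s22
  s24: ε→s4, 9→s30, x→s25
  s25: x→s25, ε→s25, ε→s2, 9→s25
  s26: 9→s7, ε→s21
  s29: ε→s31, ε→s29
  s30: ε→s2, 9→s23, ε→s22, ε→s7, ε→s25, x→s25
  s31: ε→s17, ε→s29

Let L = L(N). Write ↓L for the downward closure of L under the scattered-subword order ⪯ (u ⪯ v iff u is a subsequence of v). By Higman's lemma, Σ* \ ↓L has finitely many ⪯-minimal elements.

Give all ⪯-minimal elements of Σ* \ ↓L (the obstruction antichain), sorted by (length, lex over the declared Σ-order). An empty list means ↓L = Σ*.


|Q|=32, |F|=4, |δ|=58 (22 ε).
min D↑ (5 st, q0=0, F={3}): 0:x→0,9→1 1:x→1,9→2 2:x→3,9→4 3:x→3,9→3 4:x→3,9→3 (ε-aug+det+¬).
'99x': run [12, 11, 8, 3] end={s2,s25,s5} rej; 3/3 deletions ∈↓L.
'9999': N↓-sim [12, 11, 8, 5, 4] end={s12,s2,s20,s25} rej; 4/4 deletions ∈↓L.
2 minimals (antichain).

A = [99x, 9999].


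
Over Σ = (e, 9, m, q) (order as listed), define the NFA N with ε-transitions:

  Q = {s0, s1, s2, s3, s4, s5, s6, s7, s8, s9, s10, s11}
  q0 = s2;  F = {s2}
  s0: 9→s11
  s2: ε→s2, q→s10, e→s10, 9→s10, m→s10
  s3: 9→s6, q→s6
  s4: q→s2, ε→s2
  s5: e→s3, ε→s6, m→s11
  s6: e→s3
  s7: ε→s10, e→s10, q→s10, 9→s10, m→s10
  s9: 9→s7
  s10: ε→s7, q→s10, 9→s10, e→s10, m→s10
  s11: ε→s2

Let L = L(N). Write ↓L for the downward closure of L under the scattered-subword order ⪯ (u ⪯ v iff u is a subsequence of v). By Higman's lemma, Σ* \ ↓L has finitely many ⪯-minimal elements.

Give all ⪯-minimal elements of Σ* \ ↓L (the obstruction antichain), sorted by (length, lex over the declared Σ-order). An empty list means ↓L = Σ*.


|Q|=12, |F|=1, |δ|=26 (6 ε).
min D↑ (2 st, q0=0, F={1}): 0:e→1,9→1,m→1,q→1 1:e→1,9→1,m→1,q→1 (ε-aug+det+¬).
'e': run [3, 2] end={s10,s7} ∉↓L; 1/1 single-dels accept.
'9': |S_i|=[3, 2] end={s10,s7} ∉↓L; 1/1 deletions ∈↓L.
'm': |S_i|=[3, 2] end={s10,s7} ∉↓L; 1/1 deletions ∈↓L.
'q': run [3, 2] end={s10,s7} rej; 1/1 del acc.
4 words, ⪯-incomp.

A = [e, 9, m, q].


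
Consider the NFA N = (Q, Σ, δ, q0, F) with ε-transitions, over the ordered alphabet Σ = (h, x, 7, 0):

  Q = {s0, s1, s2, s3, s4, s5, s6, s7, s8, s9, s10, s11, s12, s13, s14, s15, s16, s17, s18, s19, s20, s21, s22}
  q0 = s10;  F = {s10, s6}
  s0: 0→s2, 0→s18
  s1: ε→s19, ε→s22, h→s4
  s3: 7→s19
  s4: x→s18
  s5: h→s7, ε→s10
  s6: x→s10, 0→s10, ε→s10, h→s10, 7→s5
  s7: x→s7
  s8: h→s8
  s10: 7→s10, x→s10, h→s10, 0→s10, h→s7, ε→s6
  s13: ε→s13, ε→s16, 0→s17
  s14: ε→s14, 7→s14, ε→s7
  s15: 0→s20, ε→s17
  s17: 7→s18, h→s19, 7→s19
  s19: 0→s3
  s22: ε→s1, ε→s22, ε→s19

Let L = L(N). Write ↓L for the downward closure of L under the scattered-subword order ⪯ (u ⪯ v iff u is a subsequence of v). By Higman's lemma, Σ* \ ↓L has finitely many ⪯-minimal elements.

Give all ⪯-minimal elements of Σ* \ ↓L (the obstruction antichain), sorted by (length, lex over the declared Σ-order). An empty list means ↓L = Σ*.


min(Σ*\↓L) = [].

|Q|=23, |F|=2, |δ|=37 (13 ε).
min D↑ (1 st, q0=0, F={}): 0:h→0,x→0,7→0,0→0.
L(D↑) = ∅ ⇒ ↓L = Σ*.


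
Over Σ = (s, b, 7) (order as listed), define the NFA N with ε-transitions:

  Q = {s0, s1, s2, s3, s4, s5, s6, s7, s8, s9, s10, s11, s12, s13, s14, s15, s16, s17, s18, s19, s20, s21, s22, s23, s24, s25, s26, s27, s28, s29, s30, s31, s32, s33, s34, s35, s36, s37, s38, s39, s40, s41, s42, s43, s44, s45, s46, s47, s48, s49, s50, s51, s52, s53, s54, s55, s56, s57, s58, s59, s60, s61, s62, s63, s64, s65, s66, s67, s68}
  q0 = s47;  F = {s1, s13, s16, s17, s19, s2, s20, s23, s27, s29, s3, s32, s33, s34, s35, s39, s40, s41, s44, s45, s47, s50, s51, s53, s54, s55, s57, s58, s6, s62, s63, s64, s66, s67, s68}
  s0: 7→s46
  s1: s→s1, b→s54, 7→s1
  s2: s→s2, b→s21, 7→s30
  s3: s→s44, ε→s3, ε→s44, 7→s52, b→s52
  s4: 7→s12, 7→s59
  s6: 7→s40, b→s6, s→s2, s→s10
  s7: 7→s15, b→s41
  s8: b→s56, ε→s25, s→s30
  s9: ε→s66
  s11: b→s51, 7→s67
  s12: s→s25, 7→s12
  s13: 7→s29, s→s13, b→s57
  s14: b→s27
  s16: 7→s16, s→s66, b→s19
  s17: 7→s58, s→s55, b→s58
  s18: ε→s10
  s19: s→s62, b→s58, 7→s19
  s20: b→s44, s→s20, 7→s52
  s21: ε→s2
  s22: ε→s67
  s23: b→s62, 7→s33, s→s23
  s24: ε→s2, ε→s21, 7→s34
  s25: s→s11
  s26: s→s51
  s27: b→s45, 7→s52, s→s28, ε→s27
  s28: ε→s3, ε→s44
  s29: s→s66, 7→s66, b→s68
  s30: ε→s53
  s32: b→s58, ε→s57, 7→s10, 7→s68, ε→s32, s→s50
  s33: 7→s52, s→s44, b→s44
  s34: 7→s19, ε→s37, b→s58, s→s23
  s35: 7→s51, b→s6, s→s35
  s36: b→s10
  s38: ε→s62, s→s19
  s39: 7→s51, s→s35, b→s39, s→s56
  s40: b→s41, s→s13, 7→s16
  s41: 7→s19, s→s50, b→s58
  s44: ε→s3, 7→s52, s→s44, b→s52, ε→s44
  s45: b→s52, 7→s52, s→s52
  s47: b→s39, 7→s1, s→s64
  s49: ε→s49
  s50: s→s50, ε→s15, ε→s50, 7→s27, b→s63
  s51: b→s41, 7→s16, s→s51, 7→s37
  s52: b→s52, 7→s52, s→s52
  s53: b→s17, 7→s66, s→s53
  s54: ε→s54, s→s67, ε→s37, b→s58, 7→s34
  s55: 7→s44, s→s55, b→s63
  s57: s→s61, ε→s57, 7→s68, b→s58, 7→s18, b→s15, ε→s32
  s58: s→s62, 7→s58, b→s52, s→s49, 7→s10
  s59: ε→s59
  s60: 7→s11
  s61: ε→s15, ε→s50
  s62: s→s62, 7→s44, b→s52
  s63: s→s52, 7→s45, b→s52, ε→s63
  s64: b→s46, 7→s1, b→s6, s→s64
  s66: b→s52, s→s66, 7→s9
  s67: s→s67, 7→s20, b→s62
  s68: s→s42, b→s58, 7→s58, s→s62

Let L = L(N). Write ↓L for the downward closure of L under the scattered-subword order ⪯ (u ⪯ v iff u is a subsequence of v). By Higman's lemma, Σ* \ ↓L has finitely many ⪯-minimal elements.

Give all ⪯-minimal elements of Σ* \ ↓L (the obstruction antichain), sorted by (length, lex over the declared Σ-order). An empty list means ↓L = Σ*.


Antichain: [7bbb, b77sb, 7bs77, sbs77b, b7bsbs].

|Q|=69, |F|=35, |δ|=166 (30 ε).
min D↑ (34 st, q0=0, F={22}): 0:s→1,b→2,7→3 1:s→1,b→4,7→3 2:s→5,b→2,7→6 3:s→3,b→7,7→3 4:s→8,b→4,7→9 5:s→5,b→4,7→6 6:s→6,b→10,7→11 7:s→12,b→13,7→14 8:s→8,b→8,7→15 9:s→16,b→10,7→11 10:s→17,b→13,7→18 11:s→19,b→18,7→11 12:s→12,b→20,7→21 13:s→20,b→22,7→13 14:s→23,b→13,7→18 15:s→15,b→24,7→19 16:s→16,b→25,7→26 17:s→17,b→27,7→28 18:s→20,b→13,7→18 19:s→19,b→22,7→19 20:s→20,b→22,7→29 21:s→21,b→29,7→22 22:s→22,b→22,7→22 23:s→23,b→20,7→30 24:s→31,b→13,7→13 25:s→17,b→13,7→32 26:s→19,b→32,7→19 27:s→22,b→22,7→33 28:s→29,b→33,7→22 29:s→29,b→22,7→22 30:s→29,b→29,7→22 31:s→31,b→27,7→29 32:s→20,b→13,7→13 33:s→22,b→22,7→22 [Hopcroft].
'7bbb': N↓-sim [49, 40, 30, 10, 1] end={s52} rej; 4/4 deletions ∈↓L.
'b77sb': N↓-sim [49, 46, 37, 20, 9, 1] end={s52} ∉↓L; 5/5 single-dels accept.
'7bs77': N↓-sim [49, 40, 30, 18, 8, 1] end={s52} — reject; 5/5 deletions ∈↓L.
'sbs77b': |S_i|=[49, 47, 42, 33, 23, 10, 1] end={s52} ∉↓L; 6/6 del acc.
'b7bsbs': N↓-sim [49, 46, 37, 23, 14, 3, 1] end={s52} — reject; 6/6 deletions ∈↓L.
5 minimals (antichain).


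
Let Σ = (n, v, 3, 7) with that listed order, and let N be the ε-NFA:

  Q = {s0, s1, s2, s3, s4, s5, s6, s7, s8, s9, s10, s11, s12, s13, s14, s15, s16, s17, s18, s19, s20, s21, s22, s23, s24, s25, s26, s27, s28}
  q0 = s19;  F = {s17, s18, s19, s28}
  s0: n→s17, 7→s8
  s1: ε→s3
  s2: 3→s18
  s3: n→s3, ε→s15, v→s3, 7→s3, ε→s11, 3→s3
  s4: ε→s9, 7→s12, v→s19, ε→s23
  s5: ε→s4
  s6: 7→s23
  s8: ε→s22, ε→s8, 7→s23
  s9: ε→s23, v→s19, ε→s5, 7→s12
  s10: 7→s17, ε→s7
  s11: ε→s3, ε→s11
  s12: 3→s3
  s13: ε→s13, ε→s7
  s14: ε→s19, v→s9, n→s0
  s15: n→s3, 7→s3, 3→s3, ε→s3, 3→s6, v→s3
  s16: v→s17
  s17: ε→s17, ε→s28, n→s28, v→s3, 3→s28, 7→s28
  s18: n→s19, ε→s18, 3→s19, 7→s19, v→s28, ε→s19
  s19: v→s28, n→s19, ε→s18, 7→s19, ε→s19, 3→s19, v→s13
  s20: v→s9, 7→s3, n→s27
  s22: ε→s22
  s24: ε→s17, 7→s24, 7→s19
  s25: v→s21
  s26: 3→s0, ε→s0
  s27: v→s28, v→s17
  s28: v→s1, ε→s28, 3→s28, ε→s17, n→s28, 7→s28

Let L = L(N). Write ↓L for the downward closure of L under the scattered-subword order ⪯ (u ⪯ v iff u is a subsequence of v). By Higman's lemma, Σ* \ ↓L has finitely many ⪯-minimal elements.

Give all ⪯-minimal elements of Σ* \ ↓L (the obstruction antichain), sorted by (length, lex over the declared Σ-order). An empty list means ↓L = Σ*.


min(Σ*\↓L) = [vv].

|Q|=29, |F|=4, |δ|=77 (28 ε).
min D↑ (3 st, q0=0, F={2}): 0:n→0,v→1,3→0,7→0 1:n→1,v→2,3→1,7→1 2:n→2,v→2,3→2,7→2.
'vv': N↓-sim [12, 10, 6] end={s1,s11,s15,s23,s3,s6} ∉↓L; 2/2 deletions ∈↓L.
1 words, ⪯-incomp.


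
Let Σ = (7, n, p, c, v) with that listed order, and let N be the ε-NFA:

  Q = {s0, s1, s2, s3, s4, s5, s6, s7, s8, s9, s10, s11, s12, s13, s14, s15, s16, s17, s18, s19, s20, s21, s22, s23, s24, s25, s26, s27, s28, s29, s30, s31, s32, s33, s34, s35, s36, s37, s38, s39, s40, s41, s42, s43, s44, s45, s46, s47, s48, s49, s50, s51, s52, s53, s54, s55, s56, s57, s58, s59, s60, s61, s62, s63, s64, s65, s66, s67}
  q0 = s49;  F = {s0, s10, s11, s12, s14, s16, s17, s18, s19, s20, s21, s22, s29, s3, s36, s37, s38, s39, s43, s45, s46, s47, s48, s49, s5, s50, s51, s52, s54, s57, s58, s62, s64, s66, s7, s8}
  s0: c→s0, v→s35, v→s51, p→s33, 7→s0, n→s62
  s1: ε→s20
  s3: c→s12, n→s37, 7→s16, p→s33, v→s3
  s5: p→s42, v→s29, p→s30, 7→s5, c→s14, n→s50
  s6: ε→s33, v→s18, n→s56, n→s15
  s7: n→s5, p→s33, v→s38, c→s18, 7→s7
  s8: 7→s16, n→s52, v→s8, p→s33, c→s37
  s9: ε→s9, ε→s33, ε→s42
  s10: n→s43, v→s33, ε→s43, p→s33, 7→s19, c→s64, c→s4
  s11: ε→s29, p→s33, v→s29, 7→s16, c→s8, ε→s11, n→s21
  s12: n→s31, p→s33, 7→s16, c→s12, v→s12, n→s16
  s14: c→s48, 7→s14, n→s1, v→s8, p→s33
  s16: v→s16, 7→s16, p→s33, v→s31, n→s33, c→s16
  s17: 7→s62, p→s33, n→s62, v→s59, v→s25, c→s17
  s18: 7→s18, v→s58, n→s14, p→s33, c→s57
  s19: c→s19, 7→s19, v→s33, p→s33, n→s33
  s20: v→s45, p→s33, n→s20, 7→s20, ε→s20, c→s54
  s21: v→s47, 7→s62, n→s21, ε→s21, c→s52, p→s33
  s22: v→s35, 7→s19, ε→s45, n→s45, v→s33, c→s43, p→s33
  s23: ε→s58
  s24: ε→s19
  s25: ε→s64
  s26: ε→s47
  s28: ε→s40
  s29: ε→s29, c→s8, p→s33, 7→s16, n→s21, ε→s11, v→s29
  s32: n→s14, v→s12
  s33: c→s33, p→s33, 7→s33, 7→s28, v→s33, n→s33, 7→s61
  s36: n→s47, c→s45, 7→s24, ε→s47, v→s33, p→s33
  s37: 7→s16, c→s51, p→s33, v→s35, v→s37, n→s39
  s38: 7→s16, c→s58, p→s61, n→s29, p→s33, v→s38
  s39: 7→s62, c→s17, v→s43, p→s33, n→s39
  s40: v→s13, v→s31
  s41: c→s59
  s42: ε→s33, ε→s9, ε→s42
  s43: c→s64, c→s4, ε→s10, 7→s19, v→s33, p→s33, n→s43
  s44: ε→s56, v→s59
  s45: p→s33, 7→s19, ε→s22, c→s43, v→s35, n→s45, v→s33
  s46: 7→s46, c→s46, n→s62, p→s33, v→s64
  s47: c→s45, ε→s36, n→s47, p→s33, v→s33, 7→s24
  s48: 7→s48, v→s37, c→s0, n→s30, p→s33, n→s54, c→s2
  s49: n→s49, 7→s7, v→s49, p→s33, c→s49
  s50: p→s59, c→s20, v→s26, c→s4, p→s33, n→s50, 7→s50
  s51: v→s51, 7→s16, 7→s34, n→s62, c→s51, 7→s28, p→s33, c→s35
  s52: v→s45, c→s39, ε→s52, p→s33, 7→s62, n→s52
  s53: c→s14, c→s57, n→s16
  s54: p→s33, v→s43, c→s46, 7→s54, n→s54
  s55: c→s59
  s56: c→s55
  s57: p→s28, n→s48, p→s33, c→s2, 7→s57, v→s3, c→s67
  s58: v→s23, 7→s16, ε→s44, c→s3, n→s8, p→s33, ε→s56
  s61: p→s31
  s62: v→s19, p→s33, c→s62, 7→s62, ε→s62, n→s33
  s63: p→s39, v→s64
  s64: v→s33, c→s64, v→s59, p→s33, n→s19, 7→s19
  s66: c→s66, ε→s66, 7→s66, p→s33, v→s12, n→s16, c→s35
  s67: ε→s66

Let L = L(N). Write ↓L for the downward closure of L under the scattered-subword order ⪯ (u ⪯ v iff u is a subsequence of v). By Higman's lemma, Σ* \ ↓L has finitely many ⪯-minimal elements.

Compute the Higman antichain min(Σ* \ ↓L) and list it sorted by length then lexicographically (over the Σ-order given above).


|Q|=68, |F|=36, |δ|=258 (32 ε).
min D↑ (33 st, q0=0, F={2}): 0:7→1,n→0,p→2,c→0,v→0 1:7→1,n→3,p→2,c→4,v→5 2:7→2,n→2,p→2,c→2,v→2 3:7→3,n→6,p→2,c→7,v→8 4:7→4,n→7,p→2,c→9,v→10 5:7→11,n→8,p→2,c→10,v→5 6:7→6,n→6,p→2,c→12,v→13 7:7→7,n→12,p→2,c→14,v→15 8:7→11,n→16,p→2,c→15,v→8 9:7→9,n→14,p→2,c→17,v→18 10:7→11,n→15,p→2,c→18,v→10 11:7→11,n→2,p→2,c→11,v→11 12:7→12,n→12,p→2,c→19,v→20 13:7→21,n→13,p→2,c→20,v→2 14:7→14,n→19,p→2,c→22,v→23 15:7→11,n→24,p→2,c→23,v→15 16:7→25,n→16,p→2,c→24,v→13 17:7→17,n→11,p→2,c→17,v→26 18:7→11,n→23,p→2,c→26,v→18 19:7→19,n→19,p→2,c→27,v→28 20:7→21,n→20,p→2,c→28,v→2 21:7→21,n→2,p→2,c→21,v→2 22:7→22,n→25,p→2,c→22,v→29 23:7→11,n→30,p→2,c→29,v→23 24:7→25,n→24,p→2,c→30,v→20 25:7→25,n→2,p→2,c→25,v→21 26:7→11,n→11,p→2,c→26,v→26 27:7→27,n→25,p→2,c→27,v→31 28:7→21,n→28,p→2,c→31,v→2 29:7→11,n→25,p→2,c→29,v→29 30:7→25,n→30,p→2,c→32,v→28 31:7→21,n→21,p→2,c→31,v→2 32:7→25,n→25,p→2,c→32,v→31 (ε-aug+det+¬).
'p': run [59, 10] end={s13,s28,s30,s31,s33,s40,s42,s59,s61,s9} ∉↓L; 1/1 single-dels accept.
'7v7n': run [59, 58, 40, 11, 6] end={s13,s28,s31,s33,s40,s61} ∉↓L; 4/4 del acc.
'7nnvv': run [59, 58, 45, 31, 20, 8] end={s13,s28,s31,s33,s35,s40,s59,s61} — reject; 5/5 del acc.
'7cccnn': run [59, 58, 45, 33, 23, 9, 6] end={s13,s28,s31,s33,s40,s61} ∉↓L; 6/6 deletions ∈↓L.
4 obstructions.

Antichain: [p, 7v7n, 7nnvv, 7cccnn].


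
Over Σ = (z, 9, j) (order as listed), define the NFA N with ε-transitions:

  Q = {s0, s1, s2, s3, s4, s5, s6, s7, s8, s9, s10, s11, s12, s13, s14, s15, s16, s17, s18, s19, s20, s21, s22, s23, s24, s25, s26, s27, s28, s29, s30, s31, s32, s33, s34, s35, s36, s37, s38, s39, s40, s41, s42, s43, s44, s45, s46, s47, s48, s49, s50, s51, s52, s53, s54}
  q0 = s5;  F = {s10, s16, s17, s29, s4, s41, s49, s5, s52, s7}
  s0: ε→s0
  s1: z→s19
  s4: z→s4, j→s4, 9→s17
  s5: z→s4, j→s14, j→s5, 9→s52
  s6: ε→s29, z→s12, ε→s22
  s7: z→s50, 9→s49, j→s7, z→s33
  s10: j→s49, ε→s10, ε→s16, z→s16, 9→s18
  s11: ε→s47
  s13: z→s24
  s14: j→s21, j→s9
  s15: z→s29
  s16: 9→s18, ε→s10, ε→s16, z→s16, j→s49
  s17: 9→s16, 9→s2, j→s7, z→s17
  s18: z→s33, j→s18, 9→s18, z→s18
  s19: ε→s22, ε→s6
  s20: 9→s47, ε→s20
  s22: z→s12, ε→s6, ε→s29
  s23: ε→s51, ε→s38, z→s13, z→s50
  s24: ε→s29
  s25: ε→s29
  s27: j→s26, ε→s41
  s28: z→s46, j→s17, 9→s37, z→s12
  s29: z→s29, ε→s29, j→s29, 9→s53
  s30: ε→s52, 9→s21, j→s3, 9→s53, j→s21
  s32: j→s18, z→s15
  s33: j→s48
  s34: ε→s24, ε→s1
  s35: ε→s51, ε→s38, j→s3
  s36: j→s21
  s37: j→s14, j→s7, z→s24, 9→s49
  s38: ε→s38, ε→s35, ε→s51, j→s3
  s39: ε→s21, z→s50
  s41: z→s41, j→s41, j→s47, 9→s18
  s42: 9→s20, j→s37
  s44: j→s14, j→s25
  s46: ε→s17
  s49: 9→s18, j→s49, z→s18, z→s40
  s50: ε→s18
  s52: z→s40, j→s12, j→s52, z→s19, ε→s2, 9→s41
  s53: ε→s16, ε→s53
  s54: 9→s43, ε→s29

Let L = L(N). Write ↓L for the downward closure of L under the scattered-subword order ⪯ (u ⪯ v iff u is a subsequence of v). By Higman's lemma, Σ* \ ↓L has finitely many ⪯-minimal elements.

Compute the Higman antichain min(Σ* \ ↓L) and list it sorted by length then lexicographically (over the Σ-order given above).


|Q|=55, |F|=10, |δ|=110 (34 ε).
min D↑ (10 st, q0=0, F={8}): 0:z→1,9→2,j→0 1:z→1,9→3,j→1 2:z→4,9→5,j→2 3:z→3,9→6,j→7 4:z→4,9→6,j→4 5:z→5,9→8,j→5 6:z→6,9→8,j→9 7:z→8,9→9,j→7 8:z→8,9→8,j→8 9:z→8,9→8,j→9.
'999': run [25, 20, 11, 3] end={s18,s33,s48} ∉↓L; 3/3 single-dels accept.
'z9jz': N↓-sim [25, 20, 12, 7, 5] end={s18,s33,s40,s48,s50} — reject; 4/4 single-dels accept.
2 obstructions.

A = [999, z9jz].


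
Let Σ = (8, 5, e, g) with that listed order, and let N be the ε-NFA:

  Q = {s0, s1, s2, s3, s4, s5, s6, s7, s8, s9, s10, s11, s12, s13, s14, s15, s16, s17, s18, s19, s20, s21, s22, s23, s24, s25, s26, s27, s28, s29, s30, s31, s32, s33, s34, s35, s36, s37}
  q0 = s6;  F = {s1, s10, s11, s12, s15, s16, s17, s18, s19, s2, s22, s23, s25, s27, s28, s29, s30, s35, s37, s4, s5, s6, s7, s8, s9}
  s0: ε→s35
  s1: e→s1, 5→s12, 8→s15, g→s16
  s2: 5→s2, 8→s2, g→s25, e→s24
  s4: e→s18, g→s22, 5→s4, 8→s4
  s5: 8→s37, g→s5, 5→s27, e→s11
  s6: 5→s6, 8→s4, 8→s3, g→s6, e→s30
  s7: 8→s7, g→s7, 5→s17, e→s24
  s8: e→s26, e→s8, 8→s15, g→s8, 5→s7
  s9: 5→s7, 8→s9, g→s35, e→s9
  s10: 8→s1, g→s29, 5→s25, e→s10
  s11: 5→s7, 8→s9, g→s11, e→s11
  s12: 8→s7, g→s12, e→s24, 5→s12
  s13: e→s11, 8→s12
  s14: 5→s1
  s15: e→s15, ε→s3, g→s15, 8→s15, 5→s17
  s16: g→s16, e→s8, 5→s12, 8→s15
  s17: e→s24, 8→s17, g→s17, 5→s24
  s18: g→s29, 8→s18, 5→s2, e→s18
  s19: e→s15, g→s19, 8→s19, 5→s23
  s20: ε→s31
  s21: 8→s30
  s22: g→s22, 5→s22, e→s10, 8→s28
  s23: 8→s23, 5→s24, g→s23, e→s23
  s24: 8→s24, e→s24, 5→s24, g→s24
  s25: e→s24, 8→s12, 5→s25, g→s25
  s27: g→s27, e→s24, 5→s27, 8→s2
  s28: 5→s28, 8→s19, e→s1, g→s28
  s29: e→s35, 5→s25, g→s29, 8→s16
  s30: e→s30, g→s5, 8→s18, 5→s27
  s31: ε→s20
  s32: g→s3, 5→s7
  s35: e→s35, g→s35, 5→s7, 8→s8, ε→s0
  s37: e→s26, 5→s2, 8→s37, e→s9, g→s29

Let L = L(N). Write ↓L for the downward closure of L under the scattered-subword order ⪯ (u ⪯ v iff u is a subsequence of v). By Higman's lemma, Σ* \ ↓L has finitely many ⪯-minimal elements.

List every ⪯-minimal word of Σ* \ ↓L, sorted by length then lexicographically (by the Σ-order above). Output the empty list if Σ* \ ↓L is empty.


|Q|=38, |F|=25, |δ|=118 (5 ε).
min D↑ (26 st, q0=0, F={11}): 0:8→1,5→0,e→2,g→0 1:8→1,5→1,e→3,g→4 2:8→3,5→5,e→2,g→6 3:8→3,5→7,e→3,g→8 4:8→9,5→4,e→10,g→4 5:8→7,5→5,e→11,g→5 6:8→12,5→5,e→13,g→6 7:8→7,5→7,e→11,g→14 8:8→15,5→14,e→16,g→8 9:8→17,5→9,e→18,g→9 10:8→18,5→14,e→10,g→8 11:8→11,5→11,e→11,g→11 12:8→12,5→7,e→19,g→8 13:8→19,5→20,e→13,g→13 14:8→21,5→14,e→11,g→14 15:8→22,5→21,e→23,g→15 16:8→23,5→20,e→16,g→16 17:8→17,5→24,e→22,g→17 18:8→22,5→21,e→18,g→15 19:8→19,5→20,e→19,g→16 20:8→20,5→25,e→11,g→20 21:8→20,5→21,e→11,g→21 22:8→22,5→25,e→22,g→22 23:8→22,5→20,e→23,g→23 24:8→24,5→11,e→24,g→24 25:8→25,5→11,e→11,g→25.
'e5e': N↓-sim [29, 24, 7, 1] end={s24} — reject; 3/3 deletions ∈↓L.
'8g8855': N↓-sim [29, 24, 19, 13, 7, 3, 1] end={s24} rej; 6/6 deletions ∈↓L.
'ege555': |S_i|=[29, 24, 20, 12, 3, 2, 1] end={s24} rej; 6/6 single-dels accept.
3 obstructions.

A = [e5e, 8g8855, ege555].


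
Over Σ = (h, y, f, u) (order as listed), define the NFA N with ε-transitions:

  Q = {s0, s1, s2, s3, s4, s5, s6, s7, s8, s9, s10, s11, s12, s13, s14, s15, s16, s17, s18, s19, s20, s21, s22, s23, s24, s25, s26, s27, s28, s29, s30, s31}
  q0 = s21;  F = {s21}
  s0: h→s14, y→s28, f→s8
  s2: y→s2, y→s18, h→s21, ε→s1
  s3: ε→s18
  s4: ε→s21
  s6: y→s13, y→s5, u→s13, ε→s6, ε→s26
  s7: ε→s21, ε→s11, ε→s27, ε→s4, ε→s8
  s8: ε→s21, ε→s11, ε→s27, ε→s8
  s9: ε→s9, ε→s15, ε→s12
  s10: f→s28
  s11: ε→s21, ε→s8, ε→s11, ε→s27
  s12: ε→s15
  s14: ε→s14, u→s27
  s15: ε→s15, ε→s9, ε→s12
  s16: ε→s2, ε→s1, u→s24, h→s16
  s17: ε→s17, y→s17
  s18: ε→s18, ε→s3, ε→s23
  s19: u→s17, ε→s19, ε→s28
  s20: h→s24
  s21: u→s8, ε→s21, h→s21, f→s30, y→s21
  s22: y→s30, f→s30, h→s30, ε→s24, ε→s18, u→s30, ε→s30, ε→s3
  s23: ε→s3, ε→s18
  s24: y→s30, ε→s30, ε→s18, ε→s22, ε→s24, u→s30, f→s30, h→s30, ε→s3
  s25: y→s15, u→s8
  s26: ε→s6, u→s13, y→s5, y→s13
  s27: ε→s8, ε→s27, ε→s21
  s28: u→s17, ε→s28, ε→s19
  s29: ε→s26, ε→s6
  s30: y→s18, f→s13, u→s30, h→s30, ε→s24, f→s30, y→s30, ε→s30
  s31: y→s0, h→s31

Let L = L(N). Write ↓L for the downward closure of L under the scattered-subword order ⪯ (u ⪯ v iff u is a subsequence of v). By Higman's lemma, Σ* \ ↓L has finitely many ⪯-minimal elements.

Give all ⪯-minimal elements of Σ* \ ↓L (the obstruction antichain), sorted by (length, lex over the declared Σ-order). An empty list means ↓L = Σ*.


|Q|=32, |F|=1, |δ|=98 (56 ε).
min D↑ (2 st, q0=0, F={1}): 0:h→0,y→0,f→1,u→0 1:h→1,y→1,f→1,u→1 (ε-aug+det+¬).
'f': run [11, 7] end={s13,s18,s22,s23,s24,s3,s30} — reject; 1/1 deletions ∈↓L.
1 minimals (antichain).

A = [f].


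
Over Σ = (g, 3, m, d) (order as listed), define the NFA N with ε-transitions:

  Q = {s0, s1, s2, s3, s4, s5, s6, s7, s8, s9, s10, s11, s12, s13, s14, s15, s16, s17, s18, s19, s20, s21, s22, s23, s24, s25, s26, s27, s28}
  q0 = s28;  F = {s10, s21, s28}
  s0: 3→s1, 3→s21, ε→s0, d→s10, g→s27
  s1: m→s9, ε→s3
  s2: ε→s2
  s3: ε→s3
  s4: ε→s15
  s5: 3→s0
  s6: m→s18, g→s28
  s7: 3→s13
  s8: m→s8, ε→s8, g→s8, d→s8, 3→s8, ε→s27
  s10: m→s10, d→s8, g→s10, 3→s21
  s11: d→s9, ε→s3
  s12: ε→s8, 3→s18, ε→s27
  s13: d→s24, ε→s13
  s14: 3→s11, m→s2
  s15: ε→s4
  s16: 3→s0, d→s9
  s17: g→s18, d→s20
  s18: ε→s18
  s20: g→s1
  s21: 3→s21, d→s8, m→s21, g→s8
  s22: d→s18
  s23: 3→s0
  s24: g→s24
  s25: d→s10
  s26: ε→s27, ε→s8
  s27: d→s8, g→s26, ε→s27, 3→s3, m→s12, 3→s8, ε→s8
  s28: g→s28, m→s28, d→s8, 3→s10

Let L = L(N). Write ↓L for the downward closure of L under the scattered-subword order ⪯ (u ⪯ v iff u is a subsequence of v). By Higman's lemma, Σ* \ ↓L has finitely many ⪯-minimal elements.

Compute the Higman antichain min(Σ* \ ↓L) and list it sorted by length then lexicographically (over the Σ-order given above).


|Q|=29, |F|=3, |δ|=61 (17 ε).
min D↑ (4 st, q0=0, F={2}): 0:g→0,3→1,m→0,d→2 1:g→1,3→3,m→1,d→2 2:g→2,3→2,m→2,d→2 3:g→2,3→3,m→3,d→2.
'd': N↓-sim [9, 6] end={s12,s18,s26,s27,s3,s8} ∉↓L; 1/1 del acc.
'33g': |S_i|=[9, 8, 7, 6] end={s12,s18,s26,s27,s3,s8} ∉↓L; 3/3 single-dels accept.
2 words, ⪯-incomp.

Antichain: [d, 33g].
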